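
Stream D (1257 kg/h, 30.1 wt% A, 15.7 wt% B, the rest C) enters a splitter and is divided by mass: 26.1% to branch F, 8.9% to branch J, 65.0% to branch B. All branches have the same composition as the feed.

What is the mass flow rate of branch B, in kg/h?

817.1 kg/h

Branch B flow = 0.650×1257 = 817.05 kg/h.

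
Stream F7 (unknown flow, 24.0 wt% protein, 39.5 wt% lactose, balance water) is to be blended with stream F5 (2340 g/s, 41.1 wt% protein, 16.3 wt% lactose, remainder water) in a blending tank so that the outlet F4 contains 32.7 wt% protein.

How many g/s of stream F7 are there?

Let F7 be the unknown flow. Total out = 2340 + F7.
protein balance: 961.74 + 0.240·F7 = 0.327·(2340 + F7)
(0.240 − 0.327)·F7 = 0.327×2340 − 961.74 = -196.56
F7 = -196.56 / -0.087 = 2259.3 g/s

2259 g/s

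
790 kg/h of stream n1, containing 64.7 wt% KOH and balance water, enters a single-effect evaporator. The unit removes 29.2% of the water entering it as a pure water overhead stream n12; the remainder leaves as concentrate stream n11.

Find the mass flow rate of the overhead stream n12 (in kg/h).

81.43 kg/h

water entering = 790×0.353 = 278.87 kg/h; overhead removed = 0.292×278.87 = 81.43 kg/h.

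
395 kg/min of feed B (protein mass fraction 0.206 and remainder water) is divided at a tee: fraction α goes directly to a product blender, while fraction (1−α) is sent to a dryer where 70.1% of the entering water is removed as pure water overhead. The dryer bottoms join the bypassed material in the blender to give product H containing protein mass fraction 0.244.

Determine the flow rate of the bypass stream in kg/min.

All 395×0.206 = 81.37 kg/min of protein reaches H, so H = 81.37/0.244 = 333.48 kg/min and vapour = 61.516 kg/min.
The evaporator receives (1−α)·395 of feed at 0.794 water and removes 0.701 of that water:
0.701×0.794×(1−α)×395 = 61.516
(1−α) = 61.516/219.85 = 0.2798;  α = 0.7202.
Bypass flow = 0.7202×395 = 284.48 kg/min.

284.5 kg/min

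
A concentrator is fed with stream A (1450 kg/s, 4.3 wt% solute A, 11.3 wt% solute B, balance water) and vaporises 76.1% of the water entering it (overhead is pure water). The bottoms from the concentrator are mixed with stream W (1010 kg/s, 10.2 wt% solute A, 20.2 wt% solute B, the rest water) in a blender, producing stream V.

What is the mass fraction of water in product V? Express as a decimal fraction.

Vapour removed = 0.761×0.844×1450 = 931.31 kg/s; concentrate = 518.69 kg/s.
water reaching the mixer = 292.49 (from concentrate) + 1010×0.696 = 995.45 kg/s.
Product flow = 518.69 + 1010 = 1528.7 kg/s; water fraction = 0.6512.

0.6512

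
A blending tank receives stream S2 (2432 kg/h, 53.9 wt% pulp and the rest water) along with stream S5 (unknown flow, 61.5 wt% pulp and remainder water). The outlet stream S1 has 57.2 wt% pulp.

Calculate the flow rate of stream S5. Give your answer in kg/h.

Let S5 be the unknown flow. Total out = 2432 + S5.
pulp balance: 1310.8 + 0.615·S5 = 0.572·(2432 + S5)
(0.615 − 0.572)·S5 = 0.572×2432 − 1310.8 = 80.256
S5 = 80.256 / 0.043 = 1866.4 kg/h

1866 kg/h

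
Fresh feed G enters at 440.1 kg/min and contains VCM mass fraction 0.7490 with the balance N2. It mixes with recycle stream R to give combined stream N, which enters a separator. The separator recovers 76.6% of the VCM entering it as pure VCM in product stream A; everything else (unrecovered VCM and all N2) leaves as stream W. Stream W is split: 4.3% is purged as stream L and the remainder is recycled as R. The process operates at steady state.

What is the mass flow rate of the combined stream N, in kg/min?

N2 enters only via G and leaves only via the purge: 440.1×0.251 = 0.043×(N2 in W), and the separator passes all N2, so N2 in N = N2 in W = 2569 kg/min.
VCM in N: m_A = 440.1×0.749 + (1−0.043)·(1−0.766)·m_A, so m_A = 329.63/0.7761 = 424.75 kg/min.
N = 424.75 + 2569 = 2993.7 kg/min.

2994 kg/min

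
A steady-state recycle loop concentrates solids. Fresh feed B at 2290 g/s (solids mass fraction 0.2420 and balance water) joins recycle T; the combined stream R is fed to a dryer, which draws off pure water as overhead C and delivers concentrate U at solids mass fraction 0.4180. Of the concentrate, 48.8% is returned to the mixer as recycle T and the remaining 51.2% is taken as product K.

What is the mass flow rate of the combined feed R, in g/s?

Overall solids balance (none leaves overhead): solids in fresh feed = solids in product, i.e. 2290×0.242 = (1−0.488)·U·0.418.
U = 554.18/(0.418×0.512) = 2589.4 g/s.
Recycle T = 0.488×2589.4 = 1263.6 g/s.
Combined feed R = 2290 + 1263.6 = 3553.6 g/s.

3554 g/s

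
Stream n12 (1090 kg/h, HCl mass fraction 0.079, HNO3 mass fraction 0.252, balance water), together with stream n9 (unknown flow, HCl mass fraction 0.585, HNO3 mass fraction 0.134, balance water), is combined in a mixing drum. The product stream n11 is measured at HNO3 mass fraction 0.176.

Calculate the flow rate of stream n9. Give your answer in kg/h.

Let n9 be the unknown flow. Total out = 1090 + n9.
HNO3 balance: 274.68 + 0.134·n9 = 0.176·(1090 + n9)
(0.134 − 0.176)·n9 = 0.176×1090 − 274.68 = -82.84
n9 = -82.84 / -0.042 = 1972.4 kg/h

1972 kg/h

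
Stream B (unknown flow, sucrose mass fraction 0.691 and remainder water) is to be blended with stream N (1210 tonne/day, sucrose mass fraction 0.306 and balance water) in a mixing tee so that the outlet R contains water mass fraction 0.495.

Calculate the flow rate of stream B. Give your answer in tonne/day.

Let B be the unknown flow. Total out = 1210 + B.
water balance: 839.74 + 0.309·B = 0.495·(1210 + B)
(0.309 − 0.495)·B = 0.495×1210 − 839.74 = -240.79
B = -240.79 / -0.186 = 1294.6 tonne/day

1295 tonne/day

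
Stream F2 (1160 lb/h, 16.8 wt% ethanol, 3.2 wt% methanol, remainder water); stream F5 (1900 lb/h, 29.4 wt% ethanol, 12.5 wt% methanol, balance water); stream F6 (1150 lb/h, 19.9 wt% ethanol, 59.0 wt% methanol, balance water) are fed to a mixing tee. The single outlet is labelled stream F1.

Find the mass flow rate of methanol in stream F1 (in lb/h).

methanol out = methanol in = 1160×0.032 + 1900×0.125 + 1150×0.590 = 953.12 lb/h.

953.1 lb/h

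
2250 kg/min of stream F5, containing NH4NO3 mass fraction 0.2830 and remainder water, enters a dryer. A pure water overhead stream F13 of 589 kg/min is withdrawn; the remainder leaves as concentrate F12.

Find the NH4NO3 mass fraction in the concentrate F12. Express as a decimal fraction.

NH4NO3 is not removed: 2250×0.283 = 636.75 kg/min of NH4NO3 enters F12.
Concentrate = 2250 − 589 = 1661 kg/min.
Mass fraction = 636.75/1661 = 0.3834.

0.3834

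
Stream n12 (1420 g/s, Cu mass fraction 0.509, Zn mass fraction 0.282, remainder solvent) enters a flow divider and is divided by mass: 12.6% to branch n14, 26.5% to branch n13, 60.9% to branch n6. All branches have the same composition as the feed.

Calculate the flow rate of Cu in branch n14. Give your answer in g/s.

91.07 g/s

Branch n14 total = 0.126×1420 = 178.92 g/s.
Cu in n14 = 0.509×178.92 = 91.07 g/s.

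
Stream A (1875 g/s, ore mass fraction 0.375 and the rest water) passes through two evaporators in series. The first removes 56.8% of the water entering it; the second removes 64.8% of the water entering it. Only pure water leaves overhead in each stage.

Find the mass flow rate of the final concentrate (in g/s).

water in feed = 1875×0.625 = 1171.9 g/s.
After stage 1: water left = (1−0.568)×1171.9 = 506.25; stream total = 1209.4 g/s.
After stage 2: water left = (1−0.648)×506.25 = 178.2; final concentrate = 881.32 g/s.

881.3 g/s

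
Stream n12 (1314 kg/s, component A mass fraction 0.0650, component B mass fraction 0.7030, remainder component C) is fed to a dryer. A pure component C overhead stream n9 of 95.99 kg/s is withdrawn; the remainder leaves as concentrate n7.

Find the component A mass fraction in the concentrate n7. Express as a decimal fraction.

component A is not removed: 1314×0.065 = 85.41 kg/s of component A enters n7.
Concentrate = 1314 − 95.99 = 1218 kg/s.
Mass fraction = 85.41/1218 = 0.0701.

0.0701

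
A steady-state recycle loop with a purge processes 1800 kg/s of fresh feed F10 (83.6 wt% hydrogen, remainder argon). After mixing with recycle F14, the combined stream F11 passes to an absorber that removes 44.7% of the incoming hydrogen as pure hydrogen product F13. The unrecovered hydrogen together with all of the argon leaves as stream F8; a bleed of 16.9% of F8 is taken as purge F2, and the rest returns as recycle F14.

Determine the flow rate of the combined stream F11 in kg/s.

argon enters only via F10 and leaves only via the purge: 1800×0.164 = 0.169×(argon in F8), and the absorber passes all argon, so argon in F11 = argon in F8 = 1746.7 kg/s.
hydrogen in F11: m_A = 1800×0.836 + (1−0.169)·(1−0.447)·m_A, so m_A = 1504.8/0.5405 = 2784.3 kg/s.
F11 = 2784.3 + 1746.7 = 4531.1 kg/s.

4531 kg/s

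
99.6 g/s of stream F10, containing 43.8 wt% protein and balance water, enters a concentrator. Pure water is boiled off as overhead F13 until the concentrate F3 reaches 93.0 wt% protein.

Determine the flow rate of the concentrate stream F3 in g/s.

46.91 g/s

protein is conserved: 99.6×0.438 = 43.625 g/s all reports to the concentrate.
Concentrate = 43.625/(target fraction) = 46.908 g/s.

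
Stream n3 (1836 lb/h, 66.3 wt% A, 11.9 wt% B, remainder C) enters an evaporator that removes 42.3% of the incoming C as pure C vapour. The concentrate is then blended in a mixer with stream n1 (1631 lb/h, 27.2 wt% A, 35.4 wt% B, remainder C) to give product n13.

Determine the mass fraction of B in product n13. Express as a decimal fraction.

0.2413

Vapour removed = 0.423×0.218×1836 = 169.3 lb/h; concentrate = 1666.7 lb/h.
B reaching the mixer = 218.48 (from concentrate) + 1631×0.354 = 795.86 lb/h.
Product flow = 1666.7 + 1631 = 3297.7 lb/h; B fraction = 0.2413.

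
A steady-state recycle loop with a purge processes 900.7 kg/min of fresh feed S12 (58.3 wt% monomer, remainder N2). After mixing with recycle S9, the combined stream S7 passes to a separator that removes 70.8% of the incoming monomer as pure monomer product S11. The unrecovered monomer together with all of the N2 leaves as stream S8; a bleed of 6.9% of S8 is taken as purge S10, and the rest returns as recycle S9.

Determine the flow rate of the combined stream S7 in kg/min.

6165 kg/min

N2 enters only via S12 and leaves only via the purge: 900.7×0.417 = 0.069×(N2 in S8), and the separator passes all N2, so N2 in S7 = N2 in S8 = 5443.4 kg/min.
monomer in S7: m_A = 900.7×0.583 + (1−0.069)·(1−0.708)·m_A, so m_A = 525.11/0.7281 = 721.16 kg/min.
S7 = 721.16 + 5443.4 = 6164.5 kg/min.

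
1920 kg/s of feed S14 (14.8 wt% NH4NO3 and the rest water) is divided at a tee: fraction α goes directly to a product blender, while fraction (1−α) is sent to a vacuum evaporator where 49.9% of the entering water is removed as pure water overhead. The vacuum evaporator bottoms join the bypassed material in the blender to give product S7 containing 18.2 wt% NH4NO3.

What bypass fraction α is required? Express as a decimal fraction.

0.561

All 1920×0.148 = 284.16 kg/s of NH4NO3 reaches S7, so S7 = 284.16/0.182 = 1561.3 kg/s and vapour = 358.68 kg/s.
The evaporator receives (1−α)·1920 of feed at 0.852 water and removes 0.499 of that water:
0.499×0.852×(1−α)×1920 = 358.68
(1−α) = 358.68/816.28 = 0.4394;  α = 0.5606.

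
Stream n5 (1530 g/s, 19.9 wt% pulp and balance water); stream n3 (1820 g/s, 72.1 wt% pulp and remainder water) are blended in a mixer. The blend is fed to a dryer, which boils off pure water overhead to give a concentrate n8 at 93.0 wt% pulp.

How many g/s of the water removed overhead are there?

pulp entering = 1530×0.199 + 1820×0.721 = 1616.7 g/s.
All pulp reports to n8, so n8 = 1616.7/0.930 = 1738.4 g/s.
Total feed = 3350 g/s; overhead = 3350 − 1738.4 = 1611.6 g/s.

1612 g/s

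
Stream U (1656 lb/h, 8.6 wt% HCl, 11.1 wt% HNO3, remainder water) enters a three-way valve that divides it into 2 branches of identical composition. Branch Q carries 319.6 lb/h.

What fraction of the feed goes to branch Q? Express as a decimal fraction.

Fraction to Q = 319.6/1656 = 0.1930.

0.193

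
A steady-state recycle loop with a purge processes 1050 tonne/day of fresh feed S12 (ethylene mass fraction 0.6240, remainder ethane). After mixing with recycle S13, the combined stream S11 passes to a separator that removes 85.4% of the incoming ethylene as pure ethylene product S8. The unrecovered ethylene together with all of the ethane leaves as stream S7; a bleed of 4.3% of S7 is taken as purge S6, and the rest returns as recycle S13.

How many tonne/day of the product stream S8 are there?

ethylene in S11: m_A = 1050×0.624 + (1−0.043)·(1−0.854)·m_A, so m_A = 655.2/0.8603 = 761.61 tonne/day.
Product S8 = 0.854×761.61 = 650.42 tonne/day.

650.4 tonne/day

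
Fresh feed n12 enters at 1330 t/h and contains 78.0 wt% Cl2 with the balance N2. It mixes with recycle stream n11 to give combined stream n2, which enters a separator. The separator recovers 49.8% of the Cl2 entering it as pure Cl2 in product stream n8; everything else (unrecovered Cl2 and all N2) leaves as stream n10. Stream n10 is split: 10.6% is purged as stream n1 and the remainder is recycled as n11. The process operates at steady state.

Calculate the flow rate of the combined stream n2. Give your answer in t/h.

4642 t/h

N2 enters only via n12 and leaves only via the purge: 1330×0.220 = 0.106×(N2 in n10), and the separator passes all N2, so N2 in n2 = N2 in n10 = 2760.4 t/h.
Cl2 in n2: m_A = 1330×0.780 + (1−0.106)·(1−0.498)·m_A, so m_A = 1037.4/0.5512 = 1882 t/h.
n2 = 1882 + 2760.4 = 4642.4 t/h.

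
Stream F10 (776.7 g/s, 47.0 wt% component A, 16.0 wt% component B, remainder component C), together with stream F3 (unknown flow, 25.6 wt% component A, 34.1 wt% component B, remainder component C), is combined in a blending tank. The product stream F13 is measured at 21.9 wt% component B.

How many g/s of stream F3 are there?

Let F3 be the unknown flow. Total out = 776.7 + F3.
component B balance: 124.27 + 0.341·F3 = 0.219·(776.7 + F3)
(0.341 − 0.219)·F3 = 0.219×776.7 − 124.27 = 45.825
F3 = 45.825 / 0.122 = 375.62 g/s

375.6 g/s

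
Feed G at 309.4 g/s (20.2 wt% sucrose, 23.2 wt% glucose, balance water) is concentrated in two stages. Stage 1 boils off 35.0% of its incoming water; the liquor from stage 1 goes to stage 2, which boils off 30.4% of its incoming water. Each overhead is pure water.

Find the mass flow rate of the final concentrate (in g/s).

water in feed = 309.4×0.566 = 175.12 g/s.
After stage 1: water left = (1−0.350)×175.12 = 113.83; stream total = 248.11 g/s.
After stage 2: water left = (1−0.304)×113.83 = 79.224; final concentrate = 213.5 g/s.

213.5 g/s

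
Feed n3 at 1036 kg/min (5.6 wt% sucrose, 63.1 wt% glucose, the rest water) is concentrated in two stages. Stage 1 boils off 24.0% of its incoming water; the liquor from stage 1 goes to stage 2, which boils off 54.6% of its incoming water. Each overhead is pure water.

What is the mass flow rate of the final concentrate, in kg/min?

823.6 kg/min

water in feed = 1036×0.313 = 324.27 kg/min.
After stage 1: water left = (1−0.240)×324.27 = 246.44; stream total = 958.18 kg/min.
After stage 2: water left = (1−0.546)×246.44 = 111.89; final concentrate = 823.62 kg/min.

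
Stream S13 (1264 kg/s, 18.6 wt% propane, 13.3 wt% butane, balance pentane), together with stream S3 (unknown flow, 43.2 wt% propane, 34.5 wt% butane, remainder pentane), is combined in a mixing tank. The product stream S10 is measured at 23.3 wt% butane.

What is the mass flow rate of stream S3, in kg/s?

Let S3 be the unknown flow. Total out = 1264 + S3.
butane balance: 168.11 + 0.345·S3 = 0.233·(1264 + S3)
(0.345 − 0.233)·S3 = 0.233×1264 − 168.11 = 126.4
S3 = 126.4 / 0.112 = 1128.6 kg/s

1129 kg/s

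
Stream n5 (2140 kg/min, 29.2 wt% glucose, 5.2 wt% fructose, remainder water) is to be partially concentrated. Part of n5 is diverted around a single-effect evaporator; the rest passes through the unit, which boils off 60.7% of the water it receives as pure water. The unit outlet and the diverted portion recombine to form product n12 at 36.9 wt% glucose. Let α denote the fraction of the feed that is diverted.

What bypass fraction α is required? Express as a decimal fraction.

All 2140×0.292 = 624.88 kg/min of glucose reaches n12, so n12 = 624.88/0.369 = 1693.4 kg/min and vapour = 446.56 kg/min.
The evaporator receives (1−α)·2140 of feed at 0.656 water and removes 0.607 of that water:
0.607×0.656×(1−α)×2140 = 446.56
(1−α) = 446.56/852.13 = 0.5240;  α = 0.4760.

0.476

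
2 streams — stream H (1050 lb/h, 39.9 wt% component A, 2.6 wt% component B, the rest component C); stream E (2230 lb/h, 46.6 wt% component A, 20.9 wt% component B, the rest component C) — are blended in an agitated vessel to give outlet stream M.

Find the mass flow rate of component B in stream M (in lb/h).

493.4 lb/h

component B out = component B in = 1050×0.026 + 2230×0.209 = 493.37 lb/h.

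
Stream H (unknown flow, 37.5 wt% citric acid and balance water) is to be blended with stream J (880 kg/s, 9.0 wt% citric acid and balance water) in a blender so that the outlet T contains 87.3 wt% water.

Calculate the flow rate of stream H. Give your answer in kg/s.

131.3 kg/s

Let H be the unknown flow. Total out = 880 + H.
water balance: 800.8 + 0.625·H = 0.873·(880 + H)
(0.625 − 0.873)·H = 0.873×880 − 800.8 = -32.56
H = -32.56 / -0.248 = 131.29 kg/s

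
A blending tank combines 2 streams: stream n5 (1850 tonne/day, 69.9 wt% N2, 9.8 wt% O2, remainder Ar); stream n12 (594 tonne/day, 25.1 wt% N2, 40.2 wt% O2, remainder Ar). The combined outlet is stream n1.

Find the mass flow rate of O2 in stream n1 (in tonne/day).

420.1 tonne/day

O2 out = O2 in = 1850×0.098 + 594×0.402 = 420.09 tonne/day.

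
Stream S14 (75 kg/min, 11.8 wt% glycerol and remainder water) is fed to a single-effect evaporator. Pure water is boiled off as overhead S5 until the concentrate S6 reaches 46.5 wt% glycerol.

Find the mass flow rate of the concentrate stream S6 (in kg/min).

19.03 kg/min

glycerol is conserved: 75×0.118 = 8.85 kg/min all reports to the concentrate.
Concentrate = 8.85/(target fraction) = 19.032 kg/min.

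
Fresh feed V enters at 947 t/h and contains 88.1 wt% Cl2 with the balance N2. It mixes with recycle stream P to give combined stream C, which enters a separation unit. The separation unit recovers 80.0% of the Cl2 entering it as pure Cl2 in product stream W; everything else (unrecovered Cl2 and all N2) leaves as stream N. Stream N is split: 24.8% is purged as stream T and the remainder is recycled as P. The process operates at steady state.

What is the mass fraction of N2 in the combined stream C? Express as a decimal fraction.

N2 enters only via V and leaves only via the purge: 947×0.119 = 0.248×(N2 in N), and the separation unit passes all N2, so N2 in C = N2 in N = 454.41 t/h.
Cl2 in C: m_A = 947×0.881 + (1−0.248)·(1−0.800)·m_A, so m_A = 834.31/0.8496 = 982 t/h.
C = 982 + 454.41 = 1436.4 t/h.
N2 fraction in C = 454.41/1436.4 = 0.3163.

0.3163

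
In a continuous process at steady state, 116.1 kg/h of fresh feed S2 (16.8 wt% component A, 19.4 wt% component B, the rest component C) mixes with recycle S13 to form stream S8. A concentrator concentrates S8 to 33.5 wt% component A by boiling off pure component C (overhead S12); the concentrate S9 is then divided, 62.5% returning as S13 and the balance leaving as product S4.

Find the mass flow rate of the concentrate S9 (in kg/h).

155.3 kg/h

Overall component A balance (none leaves overhead): component A in fresh feed = component A in product, i.e. 116.1×0.168 = (1−0.625)·S9·0.335.
S9 = 19.505/(0.335×0.375) = 155.26 kg/h.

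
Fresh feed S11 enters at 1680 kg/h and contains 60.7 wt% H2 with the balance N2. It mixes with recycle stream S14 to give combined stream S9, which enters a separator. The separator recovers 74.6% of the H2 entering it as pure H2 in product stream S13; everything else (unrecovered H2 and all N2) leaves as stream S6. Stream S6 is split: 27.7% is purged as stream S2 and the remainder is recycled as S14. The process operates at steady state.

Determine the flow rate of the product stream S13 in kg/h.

931.9 kg/h

H2 in S9: m_A = 1680×0.607 + (1−0.277)·(1−0.746)·m_A, so m_A = 1019.8/0.8164 = 1249.2 kg/h.
Product S13 = 0.746×1249.2 = 931.87 kg/h.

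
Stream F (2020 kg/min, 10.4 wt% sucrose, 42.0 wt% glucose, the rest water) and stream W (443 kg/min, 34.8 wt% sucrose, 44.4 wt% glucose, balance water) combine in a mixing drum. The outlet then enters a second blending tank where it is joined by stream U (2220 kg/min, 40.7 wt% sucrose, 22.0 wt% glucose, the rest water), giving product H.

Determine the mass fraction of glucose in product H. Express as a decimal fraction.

0.3275

Overall, product flow = 4683 kg/min.
glucose in = 2020×0.420 + 443×0.444 + 2220×0.220 = 1533.5 kg/min.
glucose fraction in H = 0.3275.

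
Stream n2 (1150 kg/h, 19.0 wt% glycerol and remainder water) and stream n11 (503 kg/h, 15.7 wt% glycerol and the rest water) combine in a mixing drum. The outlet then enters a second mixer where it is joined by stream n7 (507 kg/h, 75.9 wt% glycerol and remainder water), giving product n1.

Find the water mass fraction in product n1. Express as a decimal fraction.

0.684

Overall, product flow = 2160 kg/h.
water in = 1150×0.810 + 503×0.843 + 507×0.241 = 1477.7 kg/h.
water fraction in n1 = 0.684.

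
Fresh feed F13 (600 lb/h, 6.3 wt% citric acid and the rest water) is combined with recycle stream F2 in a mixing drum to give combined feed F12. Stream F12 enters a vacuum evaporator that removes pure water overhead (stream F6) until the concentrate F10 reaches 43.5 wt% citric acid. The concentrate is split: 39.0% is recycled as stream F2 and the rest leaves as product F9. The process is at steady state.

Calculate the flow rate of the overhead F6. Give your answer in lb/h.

513.1 lb/h

Overall citric acid balance (none leaves overhead): citric acid in fresh feed = citric acid in product, i.e. 600×0.063 = (1−0.390)·F10·0.435.
F10 = 37.8/(0.435×0.610) = 142.45 lb/h.
Recycle F2 = 0.390×142.45 = 55.557 lb/h.
Combined feed F12 = 600 + 55.557 = 655.56 lb/h.
Overhead F6 = F12 − F10 = 655.56 − 142.45 = 513.1 lb/h.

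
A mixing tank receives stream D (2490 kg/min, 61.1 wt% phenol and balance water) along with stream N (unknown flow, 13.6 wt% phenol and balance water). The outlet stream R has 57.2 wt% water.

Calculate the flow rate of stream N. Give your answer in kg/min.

Let N be the unknown flow. Total out = 2490 + N.
water balance: 968.61 + 0.864·N = 0.572·(2490 + N)
(0.864 − 0.572)·N = 0.572×2490 − 968.61 = 455.67
N = 455.67 / 0.292 = 1560.5 kg/min

1561 kg/min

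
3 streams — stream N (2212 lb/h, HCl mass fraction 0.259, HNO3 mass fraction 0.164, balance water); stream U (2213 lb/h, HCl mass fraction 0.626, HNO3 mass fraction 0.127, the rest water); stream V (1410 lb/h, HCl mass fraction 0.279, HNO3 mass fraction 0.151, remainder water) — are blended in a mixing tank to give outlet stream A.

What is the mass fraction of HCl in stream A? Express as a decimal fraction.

0.403

Total flow out = 2212 + 2213 + 1410 = 5835 lb/h.
HCl in = 2212×0.259 + 2213×0.626 + 1410×0.279 = 2351.6 lb/h.
HCl mass fraction in A = 2351.6/5835 = 0.403.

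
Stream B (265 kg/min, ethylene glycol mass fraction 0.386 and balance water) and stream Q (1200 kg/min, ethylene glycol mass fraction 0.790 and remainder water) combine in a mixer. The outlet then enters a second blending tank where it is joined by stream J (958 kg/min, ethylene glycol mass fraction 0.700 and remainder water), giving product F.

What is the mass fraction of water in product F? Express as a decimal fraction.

Overall, product flow = 2423 kg/min.
water in = 265×0.614 + 1200×0.210 + 958×0.300 = 702.11 kg/min.
water fraction in F = 0.290.

0.290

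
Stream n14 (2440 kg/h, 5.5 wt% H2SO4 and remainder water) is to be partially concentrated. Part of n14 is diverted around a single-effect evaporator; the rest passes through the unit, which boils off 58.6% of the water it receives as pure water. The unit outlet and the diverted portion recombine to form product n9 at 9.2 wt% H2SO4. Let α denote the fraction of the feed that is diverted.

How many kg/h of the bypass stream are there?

668 kg/h

All 2440×0.055 = 134.2 kg/h of H2SO4 reaches n9, so n9 = 134.2/0.092 = 1458.7 kg/h and vapour = 981.3 kg/h.
The evaporator receives (1−α)·2440 of feed at 0.945 water and removes 0.586 of that water:
0.586×0.945×(1−α)×2440 = 981.3
(1−α) = 981.3/1351.2 = 0.7262;  α = 0.2738.
Bypass flow = 0.2738×2440 = 667.96 kg/h.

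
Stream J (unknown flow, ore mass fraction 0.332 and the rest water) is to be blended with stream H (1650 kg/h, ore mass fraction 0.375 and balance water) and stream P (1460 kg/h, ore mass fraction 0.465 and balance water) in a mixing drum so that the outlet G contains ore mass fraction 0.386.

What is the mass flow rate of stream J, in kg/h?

Let J be the unknown flow. Total out = 3110 + J.
ore balance: 1297.7 + 0.332·J = 0.386·(3110 + J)
(0.332 − 0.386)·J = 0.386×3110 − 1297.7 = -97.19
J = -97.19 / -0.054 = 1799.8 kg/h

1800 kg/h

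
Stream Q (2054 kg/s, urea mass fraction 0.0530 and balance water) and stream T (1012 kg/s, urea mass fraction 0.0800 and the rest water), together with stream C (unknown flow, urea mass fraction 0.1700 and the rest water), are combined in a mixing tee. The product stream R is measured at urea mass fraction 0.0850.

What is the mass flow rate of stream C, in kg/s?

Let C be the unknown flow. Total out = 3066 + C.
urea balance: 189.82 + 0.170·C = 0.085·(3066 + C)
(0.170 − 0.085)·C = 0.085×3066 − 189.82 = 70.788
C = 70.788 / 0.085 = 832.8 kg/s

832.8 kg/s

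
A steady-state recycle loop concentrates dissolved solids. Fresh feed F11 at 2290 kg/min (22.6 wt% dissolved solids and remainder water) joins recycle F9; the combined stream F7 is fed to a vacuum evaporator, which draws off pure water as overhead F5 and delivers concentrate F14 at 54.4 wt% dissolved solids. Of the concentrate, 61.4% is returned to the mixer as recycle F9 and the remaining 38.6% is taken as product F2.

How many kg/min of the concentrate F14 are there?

2465 kg/min

Overall dissolved solids balance (none leaves overhead): dissolved solids in fresh feed = dissolved solids in product, i.e. 2290×0.226 = (1−0.614)·F14·0.544.
F14 = 517.54/(0.544×0.386) = 2464.7 kg/min.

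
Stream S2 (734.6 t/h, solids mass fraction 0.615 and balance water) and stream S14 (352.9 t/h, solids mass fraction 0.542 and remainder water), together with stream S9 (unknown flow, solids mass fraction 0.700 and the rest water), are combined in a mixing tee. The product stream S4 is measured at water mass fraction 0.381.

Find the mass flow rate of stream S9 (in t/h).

371.7 t/h

Let S9 be the unknown flow. Total out = 1087.5 + S9.
water balance: 444.45 + 0.300·S9 = 0.381·(1087.5 + S9)
(0.300 − 0.381)·S9 = 0.381×1087.5 − 444.45 = -30.112
S9 = -30.112 / -0.081 = 371.75 t/h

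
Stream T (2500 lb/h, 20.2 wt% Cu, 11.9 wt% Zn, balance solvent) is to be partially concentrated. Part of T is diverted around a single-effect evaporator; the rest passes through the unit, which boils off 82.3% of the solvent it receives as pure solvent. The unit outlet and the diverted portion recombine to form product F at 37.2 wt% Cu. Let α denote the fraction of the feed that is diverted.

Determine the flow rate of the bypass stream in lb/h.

455.6 lb/h

All 2500×0.202 = 505 lb/h of Cu reaches F, so F = 505/0.372 = 1357.5 lb/h and vapour = 1142.5 lb/h.
The evaporator receives (1−α)·2500 of feed at 0.679 solvent and removes 0.823 of that solvent:
0.823×0.679×(1−α)×2500 = 1142.5
(1−α) = 1142.5/1397 = 0.8178;  α = 0.1822.
Bypass flow = 0.1822×2500 = 455.55 lb/h.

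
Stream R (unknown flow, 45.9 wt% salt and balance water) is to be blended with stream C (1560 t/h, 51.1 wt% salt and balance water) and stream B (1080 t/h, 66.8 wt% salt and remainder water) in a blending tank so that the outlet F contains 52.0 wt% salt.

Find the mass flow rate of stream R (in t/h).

2390 t/h

Let R be the unknown flow. Total out = 2640 + R.
salt balance: 1518.6 + 0.459·R = 0.520·(2640 + R)
(0.459 − 0.520)·R = 0.520×2640 − 1518.6 = -145.8
R = -145.8 / -0.061 = 2390.2 t/h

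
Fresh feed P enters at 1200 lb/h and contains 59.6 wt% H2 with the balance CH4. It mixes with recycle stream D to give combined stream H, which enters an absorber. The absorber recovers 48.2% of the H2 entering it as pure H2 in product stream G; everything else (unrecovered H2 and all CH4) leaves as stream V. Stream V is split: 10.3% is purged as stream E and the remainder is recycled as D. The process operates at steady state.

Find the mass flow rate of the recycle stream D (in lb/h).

4843 lb/h

CH4 enters only via P and leaves only via the purge: 1200×0.404 = 0.103×(CH4 in V), and the absorber passes all CH4, so CH4 in H = CH4 in V = 4706.8 lb/h.
H2 in H: m_A = 1200×0.596 + (1−0.103)·(1−0.482)·m_A, so m_A = 715.2/0.5354 = 1335.9 lb/h.
V = (1−0.482)×1335.9 + 4706.8 = 5398.8 lb/h.
Recycle D = (1−0.103)×5398.8 = 4842.7 lb/h.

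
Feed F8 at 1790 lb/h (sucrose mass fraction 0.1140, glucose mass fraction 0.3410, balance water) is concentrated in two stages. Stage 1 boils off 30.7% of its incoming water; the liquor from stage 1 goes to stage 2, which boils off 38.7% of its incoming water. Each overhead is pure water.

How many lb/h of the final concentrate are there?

1229 lb/h

water in feed = 1790×0.545 = 975.55 lb/h.
After stage 1: water left = (1−0.307)×975.55 = 676.06; stream total = 1490.5 lb/h.
After stage 2: water left = (1−0.387)×676.06 = 414.42; final concentrate = 1228.9 lb/h.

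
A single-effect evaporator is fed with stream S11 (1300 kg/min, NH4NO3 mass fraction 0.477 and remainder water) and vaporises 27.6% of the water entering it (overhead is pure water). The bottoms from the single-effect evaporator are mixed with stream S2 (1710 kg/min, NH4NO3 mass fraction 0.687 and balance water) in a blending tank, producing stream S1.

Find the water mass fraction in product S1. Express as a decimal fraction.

Vapour removed = 0.276×0.523×1300 = 187.65 kg/min; concentrate = 1112.3 kg/min.
water reaching the mixer = 492.25 (from concentrate) + 1710×0.313 = 1027.5 kg/min.
Product flow = 1112.3 + 1710 = 2822.3 kg/min; water fraction = 0.364.

0.364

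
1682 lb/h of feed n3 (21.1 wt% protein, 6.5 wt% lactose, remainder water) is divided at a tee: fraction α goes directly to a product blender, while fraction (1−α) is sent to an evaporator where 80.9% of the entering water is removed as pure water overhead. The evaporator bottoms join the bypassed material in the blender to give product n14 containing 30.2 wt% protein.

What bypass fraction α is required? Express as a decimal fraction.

All 1682×0.211 = 354.9 lb/h of protein reaches n14, so n14 = 354.9/0.302 = 1175.2 lb/h and vapour = 506.83 lb/h.
The evaporator receives (1−α)·1682 of feed at 0.724 water and removes 0.809 of that water:
0.809×0.724×(1−α)×1682 = 506.83
(1−α) = 506.83/985.17 = 0.5145;  α = 0.4855.

0.486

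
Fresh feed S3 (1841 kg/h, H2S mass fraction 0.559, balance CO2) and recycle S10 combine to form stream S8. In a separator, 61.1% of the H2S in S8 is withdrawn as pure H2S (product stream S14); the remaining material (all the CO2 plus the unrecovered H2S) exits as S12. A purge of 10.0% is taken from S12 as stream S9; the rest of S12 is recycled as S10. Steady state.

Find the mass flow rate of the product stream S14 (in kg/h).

H2S in S8: m_A = 1841×0.559 + (1−0.100)·(1−0.611)·m_A, so m_A = 1029.1/0.6499 = 1583.5 kg/h.
Product S14 = 0.611×1583.5 = 967.52 kg/h.

967.5 kg/h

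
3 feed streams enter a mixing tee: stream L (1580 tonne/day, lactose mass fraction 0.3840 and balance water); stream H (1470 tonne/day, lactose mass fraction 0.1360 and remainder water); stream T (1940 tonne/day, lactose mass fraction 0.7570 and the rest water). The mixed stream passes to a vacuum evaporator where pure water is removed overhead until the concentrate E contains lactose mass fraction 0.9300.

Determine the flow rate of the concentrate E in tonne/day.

2446 tonne/day

lactose entering = 1580×0.384 + 1470×0.136 + 1940×0.757 = 2275.2 tonne/day.
All lactose reports to E, so E = 2275.2/0.930 = 2446.5 tonne/day.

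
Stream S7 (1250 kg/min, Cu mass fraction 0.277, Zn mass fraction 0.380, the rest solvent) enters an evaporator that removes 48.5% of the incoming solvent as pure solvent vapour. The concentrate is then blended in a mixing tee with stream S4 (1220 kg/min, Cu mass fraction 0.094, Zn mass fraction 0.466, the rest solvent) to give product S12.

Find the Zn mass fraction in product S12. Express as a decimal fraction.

Vapour removed = 0.485×0.343×1250 = 207.94 kg/min; concentrate = 1042.1 kg/min.
Zn reaching the mixer = 475 (from concentrate) + 1220×0.466 = 1043.5 kg/min.
Product flow = 1042.1 + 1220 = 2262.1 kg/min; Zn fraction = 0.461.

0.461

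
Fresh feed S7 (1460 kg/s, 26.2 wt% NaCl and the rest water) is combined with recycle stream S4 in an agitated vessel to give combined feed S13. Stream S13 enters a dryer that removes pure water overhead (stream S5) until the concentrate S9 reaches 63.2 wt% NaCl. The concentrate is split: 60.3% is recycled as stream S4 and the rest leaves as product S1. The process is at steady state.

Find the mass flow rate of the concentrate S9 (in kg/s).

1525 kg/s

Overall NaCl balance (none leaves overhead): NaCl in fresh feed = NaCl in product, i.e. 1460×0.262 = (1−0.603)·S9·0.632.
S9 = 382.52/(0.632×0.397) = 1524.6 kg/s.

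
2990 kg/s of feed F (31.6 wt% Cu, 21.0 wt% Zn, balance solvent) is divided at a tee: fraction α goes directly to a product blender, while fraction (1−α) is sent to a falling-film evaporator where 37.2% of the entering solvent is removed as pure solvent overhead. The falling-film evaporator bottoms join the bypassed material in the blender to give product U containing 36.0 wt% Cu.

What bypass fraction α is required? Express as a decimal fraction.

All 2990×0.316 = 944.84 kg/s of Cu reaches U, so U = 944.84/0.360 = 2624.6 kg/s and vapour = 365.44 kg/s.
The evaporator receives (1−α)·2990 of feed at 0.474 solvent and removes 0.372 of that solvent:
0.372×0.474×(1−α)×2990 = 365.44
(1−α) = 365.44/527.22 = 0.6932;  α = 0.3068.

0.307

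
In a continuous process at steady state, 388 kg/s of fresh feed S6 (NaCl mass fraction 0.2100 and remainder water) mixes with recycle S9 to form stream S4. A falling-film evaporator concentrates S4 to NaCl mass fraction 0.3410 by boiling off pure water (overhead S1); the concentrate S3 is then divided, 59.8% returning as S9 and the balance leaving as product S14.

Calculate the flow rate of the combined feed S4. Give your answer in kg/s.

Overall NaCl balance (none leaves overhead): NaCl in fresh feed = NaCl in product, i.e. 388×0.210 = (1−0.598)·S3·0.341.
S3 = 81.48/(0.341×0.402) = 594.39 kg/s.
Recycle S9 = 0.598×594.39 = 355.44 kg/s.
Combined feed S4 = 388 + 355.44 = 743.44 kg/s.

743.4 kg/s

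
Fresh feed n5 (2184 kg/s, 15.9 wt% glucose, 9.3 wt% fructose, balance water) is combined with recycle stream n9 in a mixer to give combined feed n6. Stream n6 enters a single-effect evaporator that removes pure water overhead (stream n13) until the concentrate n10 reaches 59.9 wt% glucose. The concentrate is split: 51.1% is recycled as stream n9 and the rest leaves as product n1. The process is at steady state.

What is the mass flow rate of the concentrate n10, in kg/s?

Overall glucose balance (none leaves overhead): glucose in fresh feed = glucose in product, i.e. 2184×0.159 = (1−0.511)·n10·0.599.
n10 = 347.26/(0.599×0.489) = 1185.5 kg/s.

1186 kg/s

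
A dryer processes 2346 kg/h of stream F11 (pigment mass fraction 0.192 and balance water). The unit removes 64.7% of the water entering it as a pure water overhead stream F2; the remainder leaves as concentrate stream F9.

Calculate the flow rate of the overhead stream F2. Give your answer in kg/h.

1226 kg/h

water entering = 2346×0.808 = 1895.6 kg/h; overhead removed = 0.647×1895.6 = 1226.4 kg/h.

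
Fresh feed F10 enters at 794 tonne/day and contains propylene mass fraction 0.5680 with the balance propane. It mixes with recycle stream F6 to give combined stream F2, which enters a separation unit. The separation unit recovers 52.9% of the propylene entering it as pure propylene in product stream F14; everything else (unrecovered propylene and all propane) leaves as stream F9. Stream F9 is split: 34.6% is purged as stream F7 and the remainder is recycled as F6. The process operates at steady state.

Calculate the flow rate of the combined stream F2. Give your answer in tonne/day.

1643 tonne/day

propane enters only via F10 and leaves only via the purge: 794×0.432 = 0.346×(propane in F9), and the separation unit passes all propane, so propane in F2 = propane in F9 = 991.35 tonne/day.
propylene in F2: m_A = 794×0.568 + (1−0.346)·(1−0.529)·m_A, so m_A = 450.99/0.6920 = 651.75 tonne/day.
F2 = 651.75 + 991.35 = 1643.1 tonne/day.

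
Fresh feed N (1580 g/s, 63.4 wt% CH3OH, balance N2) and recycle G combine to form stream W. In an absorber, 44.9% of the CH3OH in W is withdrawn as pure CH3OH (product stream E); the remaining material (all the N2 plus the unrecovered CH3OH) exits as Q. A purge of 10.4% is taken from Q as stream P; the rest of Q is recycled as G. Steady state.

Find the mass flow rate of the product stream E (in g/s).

888.3 g/s

CH3OH in W: m_A = 1580×0.634 + (1−0.104)·(1−0.449)·m_A, so m_A = 1001.7/0.5063 = 1978.5 g/s.
Product E = 0.449×1978.5 = 888.34 g/s.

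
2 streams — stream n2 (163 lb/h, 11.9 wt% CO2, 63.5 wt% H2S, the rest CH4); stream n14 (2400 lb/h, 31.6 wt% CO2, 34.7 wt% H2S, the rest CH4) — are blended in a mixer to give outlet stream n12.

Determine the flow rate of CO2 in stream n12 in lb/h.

777.8 lb/h

CO2 out = CO2 in = 163×0.119 + 2400×0.316 = 777.8 lb/h.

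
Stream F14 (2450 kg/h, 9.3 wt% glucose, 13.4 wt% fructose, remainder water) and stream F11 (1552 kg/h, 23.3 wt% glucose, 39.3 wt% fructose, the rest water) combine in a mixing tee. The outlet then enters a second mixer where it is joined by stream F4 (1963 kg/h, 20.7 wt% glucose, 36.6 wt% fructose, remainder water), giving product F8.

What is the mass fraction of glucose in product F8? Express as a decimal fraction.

0.167

Overall, product flow = 5965 kg/h.
glucose in = 2450×0.093 + 1552×0.233 + 1963×0.207 = 995.81 kg/h.
glucose fraction in F8 = 0.167.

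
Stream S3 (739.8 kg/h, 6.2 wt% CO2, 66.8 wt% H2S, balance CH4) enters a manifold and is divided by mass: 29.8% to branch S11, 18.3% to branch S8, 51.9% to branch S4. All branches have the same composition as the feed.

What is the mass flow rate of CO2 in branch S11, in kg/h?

Branch S11 total = 0.298×739.8 = 220.46 kg/h.
CO2 in S11 = 0.062×220.46 = 13.669 kg/h.

13.67 kg/h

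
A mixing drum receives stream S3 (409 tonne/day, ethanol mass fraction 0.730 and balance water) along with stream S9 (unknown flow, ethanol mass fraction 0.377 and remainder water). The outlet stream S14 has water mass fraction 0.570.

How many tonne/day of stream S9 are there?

Let S9 be the unknown flow. Total out = 409 + S9.
water balance: 110.43 + 0.623·S9 = 0.570·(409 + S9)
(0.623 − 0.570)·S9 = 0.570×409 − 110.43 = 122.7
S9 = 122.7 / 0.053 = 2315.1 tonne/day

2315 tonne/day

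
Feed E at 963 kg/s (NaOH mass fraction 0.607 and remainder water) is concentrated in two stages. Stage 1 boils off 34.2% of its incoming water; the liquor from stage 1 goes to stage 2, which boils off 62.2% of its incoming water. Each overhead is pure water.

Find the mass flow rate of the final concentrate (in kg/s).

water in feed = 963×0.393 = 378.46 kg/s.
After stage 1: water left = (1−0.342)×378.46 = 249.03; stream total = 833.57 kg/s.
After stage 2: water left = (1−0.622)×249.03 = 94.132; final concentrate = 678.67 kg/s.

678.7 kg/s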